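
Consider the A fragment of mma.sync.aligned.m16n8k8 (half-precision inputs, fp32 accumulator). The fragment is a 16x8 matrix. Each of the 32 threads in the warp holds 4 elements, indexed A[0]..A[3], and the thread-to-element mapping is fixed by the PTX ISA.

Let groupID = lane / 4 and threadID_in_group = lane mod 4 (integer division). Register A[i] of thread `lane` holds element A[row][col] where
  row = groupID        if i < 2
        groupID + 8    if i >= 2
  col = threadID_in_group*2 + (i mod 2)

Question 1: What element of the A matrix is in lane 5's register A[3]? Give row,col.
9,3

lane 5->5/4=1, 5 mod 4=1
i=3  r:1+8->9  c:2·1+1->3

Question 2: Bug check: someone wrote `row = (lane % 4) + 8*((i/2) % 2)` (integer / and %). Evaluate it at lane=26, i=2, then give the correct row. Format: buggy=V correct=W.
`(lane % 4) + 8*((i/2) % 2)`[26,2]=>10
26: grp=6,tig=2
[2] (6+8,2*2+0) = (14,4)
row: 10 vs 14

buggy=10 correct=14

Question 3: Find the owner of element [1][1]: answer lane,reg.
r=1->g=1,rb=0  c=1->t=0,b0=1
L=1*4+0=4  i=0*2+1=1

4,1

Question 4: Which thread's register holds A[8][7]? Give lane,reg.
r: 8->gid=0,r8=1  c: 7->tid=3,i&1=1
L=0*4+3=3  i=1*2+1=3

3,3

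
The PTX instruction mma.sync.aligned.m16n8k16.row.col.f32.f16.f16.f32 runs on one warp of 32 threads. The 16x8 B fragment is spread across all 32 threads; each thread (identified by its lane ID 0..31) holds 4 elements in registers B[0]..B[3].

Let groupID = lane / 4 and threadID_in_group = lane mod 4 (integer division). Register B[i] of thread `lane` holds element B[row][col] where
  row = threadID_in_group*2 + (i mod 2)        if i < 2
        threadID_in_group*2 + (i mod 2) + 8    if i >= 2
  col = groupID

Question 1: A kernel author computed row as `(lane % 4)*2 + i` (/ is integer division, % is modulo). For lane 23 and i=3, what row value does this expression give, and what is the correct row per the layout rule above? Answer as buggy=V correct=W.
`(lane % 4)*2 + i`[23,3]→9
lane 23→23/4=5, 23 mod 4=3
i=3  r:2·3+1+8→15  c:5
row: 9 vs 15

buggy=9 correct=15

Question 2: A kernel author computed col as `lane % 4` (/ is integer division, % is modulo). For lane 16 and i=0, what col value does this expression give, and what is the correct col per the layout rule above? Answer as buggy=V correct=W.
buggy=0 correct=4

`lane % 4`[16,0]->0
lane 16: g=4 (16/4), t=0 (16%4)
i=0: r=0*2+0+0=0, c=g=4
col: 0 vs 4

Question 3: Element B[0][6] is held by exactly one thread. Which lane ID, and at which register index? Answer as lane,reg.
c: 6->gid=6  r: 0->r8=0,tid=0,i&1=0
L=6*4+0=24  i=0*2+0=0

24,0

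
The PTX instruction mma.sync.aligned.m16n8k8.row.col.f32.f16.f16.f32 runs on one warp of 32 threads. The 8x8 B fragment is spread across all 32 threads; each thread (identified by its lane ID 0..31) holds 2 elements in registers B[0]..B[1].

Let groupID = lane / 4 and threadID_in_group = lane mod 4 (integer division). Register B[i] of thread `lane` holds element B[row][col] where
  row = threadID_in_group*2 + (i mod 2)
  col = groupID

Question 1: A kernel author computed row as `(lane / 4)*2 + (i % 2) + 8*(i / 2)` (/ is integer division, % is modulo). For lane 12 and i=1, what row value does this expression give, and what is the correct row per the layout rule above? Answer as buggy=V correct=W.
`(lane / 4)*2 + (i % 2) + 8*(i / 2)`[12,1]⇒7
L=12⇒gr=12>>2=3, th=12&3=0
[1]⇒row 0·2+1=1  col gr=3
row: 7 vs 1

buggy=7 correct=1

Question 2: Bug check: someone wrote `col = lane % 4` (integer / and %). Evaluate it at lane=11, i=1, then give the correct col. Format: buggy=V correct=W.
`lane % 4`[11,1]->3
L=11->gid=11>>2=2, tid=11&3=3
[1]->row 3·2+1=7  col gid=2
col: 3 vs 2

buggy=3 correct=2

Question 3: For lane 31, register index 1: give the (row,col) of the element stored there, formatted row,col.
7,7

L=31⇒gr=31>>2=7, th=31&3=3
[1]⇒row 3·2+1=7  col gr=7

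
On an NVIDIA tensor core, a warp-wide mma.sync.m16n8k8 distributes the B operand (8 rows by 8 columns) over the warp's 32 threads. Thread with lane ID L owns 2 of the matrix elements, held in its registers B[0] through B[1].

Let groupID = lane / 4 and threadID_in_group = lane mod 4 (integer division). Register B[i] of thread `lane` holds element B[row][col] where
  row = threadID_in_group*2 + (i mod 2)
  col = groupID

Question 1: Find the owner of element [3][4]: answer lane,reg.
c=4⇒gr=4  r=3⇒th=1,odd=1
L=4*4+1=17  i=1=1

17,1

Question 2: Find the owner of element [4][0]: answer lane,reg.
c=0->g=0  r=4->t=2,b0=0
L=0*4+2=2  i=0=0

2,0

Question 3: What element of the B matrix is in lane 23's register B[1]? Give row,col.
L=23->gid=23>>2=5, tid=23&3=3
[1]->row 3·2+1=7  col gid=5

7,5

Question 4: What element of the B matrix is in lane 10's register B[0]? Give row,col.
4,2

lane 10->10/4=2, 10 mod 4=2
i=0  r:2·2+0->4  c:2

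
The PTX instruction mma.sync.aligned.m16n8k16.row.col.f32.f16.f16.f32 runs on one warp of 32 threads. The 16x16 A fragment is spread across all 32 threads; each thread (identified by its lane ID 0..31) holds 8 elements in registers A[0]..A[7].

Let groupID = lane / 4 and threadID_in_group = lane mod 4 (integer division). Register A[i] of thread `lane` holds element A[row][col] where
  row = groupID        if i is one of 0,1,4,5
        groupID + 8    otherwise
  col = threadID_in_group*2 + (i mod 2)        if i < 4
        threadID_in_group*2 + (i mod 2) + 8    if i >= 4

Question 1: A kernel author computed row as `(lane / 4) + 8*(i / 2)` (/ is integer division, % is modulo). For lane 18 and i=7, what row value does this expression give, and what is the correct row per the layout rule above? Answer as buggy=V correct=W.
`(lane / 4) + 8*(i / 2)`[18,7]⇒28
18: gr=4,th=2
[7] (4+8,2*2+1+8) = (12,13)
row: 28 vs 12

buggy=28 correct=12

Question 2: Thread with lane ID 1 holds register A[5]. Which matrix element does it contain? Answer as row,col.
L=1->gid=1>>2=0, tid=1&3=1
[5]->row 0+0=0  col 1·2+1+8=11

0,11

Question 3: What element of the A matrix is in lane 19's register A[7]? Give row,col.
lane 19->19/4=4, 19 mod 4=3
i=7  r:4+8->12  c:2·3+1+8->15

12,15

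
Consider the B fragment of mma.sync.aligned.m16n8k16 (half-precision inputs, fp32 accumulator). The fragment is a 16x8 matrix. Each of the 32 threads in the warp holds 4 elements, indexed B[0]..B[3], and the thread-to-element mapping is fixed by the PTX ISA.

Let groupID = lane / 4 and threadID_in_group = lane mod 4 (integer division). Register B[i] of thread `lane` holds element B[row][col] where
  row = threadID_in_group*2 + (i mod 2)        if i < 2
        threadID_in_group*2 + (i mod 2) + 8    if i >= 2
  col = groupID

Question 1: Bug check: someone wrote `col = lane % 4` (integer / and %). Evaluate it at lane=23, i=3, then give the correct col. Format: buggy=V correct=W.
`lane % 4`[23,3]->3
lane 23->23/4=5, 23 mod 4=3
i=3  r:2·3+1+8->15  c:5
col: 3 vs 5

buggy=3 correct=5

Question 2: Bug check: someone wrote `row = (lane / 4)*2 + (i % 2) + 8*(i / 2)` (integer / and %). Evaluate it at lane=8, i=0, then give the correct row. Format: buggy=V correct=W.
buggy=4 correct=0

`(lane / 4)*2 + (i % 2) + 8*(i / 2)`[8,0]=>4
L=8=>grp=8>>2=2, tig=8&3=0
[0]=>row 0·2+0+0=0  col grp=2
row: 4 vs 0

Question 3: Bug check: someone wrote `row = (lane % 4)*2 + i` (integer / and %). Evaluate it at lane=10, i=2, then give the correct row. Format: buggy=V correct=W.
`(lane % 4)*2 + i`[10,2]->6
lane 10->10/4=2, 10 mod 4=2
i=2  r:2·2+0+8->12  c:2
row: 6 vs 12

buggy=6 correct=12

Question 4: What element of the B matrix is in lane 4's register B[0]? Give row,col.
lane 4⇒4/4=1, 4 mod 4=0
i=0  r:2·0+0+0⇒0  c:1

0,1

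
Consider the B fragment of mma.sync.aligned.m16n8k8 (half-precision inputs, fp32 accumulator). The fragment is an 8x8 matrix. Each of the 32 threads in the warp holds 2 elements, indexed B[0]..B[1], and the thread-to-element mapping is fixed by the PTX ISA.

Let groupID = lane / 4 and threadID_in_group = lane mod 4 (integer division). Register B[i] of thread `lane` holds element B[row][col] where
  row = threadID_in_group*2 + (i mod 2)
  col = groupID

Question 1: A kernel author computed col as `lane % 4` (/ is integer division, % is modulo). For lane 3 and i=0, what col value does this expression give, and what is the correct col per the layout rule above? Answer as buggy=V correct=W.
buggy=3 correct=0

`lane % 4`[3,0]⇒3
lane 3⇒3/4=0, 3 mod 4=3
i=0  r:2·3+0⇒6  c:0
col: 3 vs 0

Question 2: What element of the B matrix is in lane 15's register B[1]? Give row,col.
7,3

15: gid=3,tid=3
[1] (3*2+1,3) = (7,3)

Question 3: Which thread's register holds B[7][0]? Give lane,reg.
3,1

c=0->g=0  r=7->t=3,b0=1
L=0*4+3=3  i=1=1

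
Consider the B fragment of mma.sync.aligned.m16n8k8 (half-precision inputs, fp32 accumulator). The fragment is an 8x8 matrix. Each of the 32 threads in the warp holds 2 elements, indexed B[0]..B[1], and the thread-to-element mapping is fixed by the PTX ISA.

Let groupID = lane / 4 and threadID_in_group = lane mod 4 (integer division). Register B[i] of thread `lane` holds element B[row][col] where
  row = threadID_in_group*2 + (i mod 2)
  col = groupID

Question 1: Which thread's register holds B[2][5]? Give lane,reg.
c:5=>grp=5  r:2=>tig=1,lo=0
L=5*4+1=21  i=0=0

21,0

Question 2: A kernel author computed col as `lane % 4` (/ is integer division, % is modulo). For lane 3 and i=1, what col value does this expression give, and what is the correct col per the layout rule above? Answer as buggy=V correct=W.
buggy=3 correct=0

`lane % 4`[3,1]->3
3: gid=0,tid=3
[1] (3*2+1,0) = (7,0)
col: 3 vs 0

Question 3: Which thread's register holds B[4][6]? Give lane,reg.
c=6->g=6  r=4->t=2,b0=0
L=6*4+2=26  i=0=0

26,0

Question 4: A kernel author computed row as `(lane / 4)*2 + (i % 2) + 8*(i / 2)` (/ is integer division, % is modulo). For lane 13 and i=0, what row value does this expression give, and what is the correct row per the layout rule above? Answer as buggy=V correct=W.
buggy=6 correct=2

`(lane / 4)*2 + (i % 2) + 8*(i / 2)`[13,0]=>6
13: grp=3,tig=1
[0] (1*2+0,3) = (2,3)
row: 6 vs 2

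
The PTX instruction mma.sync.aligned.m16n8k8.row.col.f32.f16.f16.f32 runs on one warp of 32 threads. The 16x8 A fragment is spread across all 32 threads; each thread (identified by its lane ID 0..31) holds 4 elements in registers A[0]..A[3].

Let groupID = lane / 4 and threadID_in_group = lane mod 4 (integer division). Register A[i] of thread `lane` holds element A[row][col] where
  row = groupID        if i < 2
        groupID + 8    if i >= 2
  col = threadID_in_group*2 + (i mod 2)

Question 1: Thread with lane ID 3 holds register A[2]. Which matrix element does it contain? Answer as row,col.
L=3→G=3>>2=0, T=3&3=3
[2]→row 0+8=8  col 3·2+0=6

8,6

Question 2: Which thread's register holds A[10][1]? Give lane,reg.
8,3

r=10->g=2,rb=1  c=1->t=0,b0=1
L=2*4+0=8  i=1*2+1=3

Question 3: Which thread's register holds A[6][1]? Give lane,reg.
24,1

r:6=>grp=6,rB=0  c:1=>tig=0,lo=1
L=6*4+0=24  i=0*2+1=1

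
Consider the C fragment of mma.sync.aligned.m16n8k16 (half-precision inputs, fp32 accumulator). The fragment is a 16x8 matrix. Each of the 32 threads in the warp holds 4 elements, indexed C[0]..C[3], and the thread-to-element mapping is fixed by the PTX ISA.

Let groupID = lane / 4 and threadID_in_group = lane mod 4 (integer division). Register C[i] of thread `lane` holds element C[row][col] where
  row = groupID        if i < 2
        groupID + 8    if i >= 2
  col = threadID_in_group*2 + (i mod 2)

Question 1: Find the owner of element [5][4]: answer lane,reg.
22,0

r: 5->gid=5,r8=0  c: 4->tid=2,i&1=0
L=5*4+2=22  i=0*2+0=0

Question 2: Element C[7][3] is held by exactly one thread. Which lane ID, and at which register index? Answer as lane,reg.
29,1

r: 7->gid=7,r8=0  c: 3->tid=1,i&1=1
L=7*4+1=29  i=0*2+1=1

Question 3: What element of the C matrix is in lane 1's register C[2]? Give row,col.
L=1->g=1>>2=0, t=1&3=1
[2]->row 0+8=8  col 1·2+0=2

8,2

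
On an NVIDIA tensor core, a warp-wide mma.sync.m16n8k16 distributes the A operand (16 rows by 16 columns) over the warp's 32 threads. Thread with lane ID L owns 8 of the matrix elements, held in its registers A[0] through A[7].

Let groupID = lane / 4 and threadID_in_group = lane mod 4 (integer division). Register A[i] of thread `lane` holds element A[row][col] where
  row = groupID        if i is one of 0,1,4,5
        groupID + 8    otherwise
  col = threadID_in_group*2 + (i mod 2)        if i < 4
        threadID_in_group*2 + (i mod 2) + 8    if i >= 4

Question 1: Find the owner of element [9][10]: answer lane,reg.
5,6

r=9⇒gr=1,Rb=1  c=10⇒Cb=1,th=1,odd=0
L=1*4+1=5  i=1*4+1*2+0=6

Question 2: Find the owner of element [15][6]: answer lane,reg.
r:15=>grp=7,rB=1  c:6=>cB=0,tig=3,lo=0
L=7*4+3=31  i=0*4+1*2+0=2

31,2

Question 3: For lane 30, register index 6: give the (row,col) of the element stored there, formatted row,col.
15,12

lane 30: gid=7 (30/4), tid=2 (30%4)
i=6: r=7+8=15, c=2*2+0+8=12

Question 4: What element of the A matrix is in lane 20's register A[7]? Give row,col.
lane 20: grp=5 (20/4), tig=0 (20%4)
i=7: r=5+8=13, c=0*2+1+8=9

13,9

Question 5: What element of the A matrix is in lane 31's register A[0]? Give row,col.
31: g=7,t=3
[0] (7+0,3*2+0+0) = (7,6)

7,6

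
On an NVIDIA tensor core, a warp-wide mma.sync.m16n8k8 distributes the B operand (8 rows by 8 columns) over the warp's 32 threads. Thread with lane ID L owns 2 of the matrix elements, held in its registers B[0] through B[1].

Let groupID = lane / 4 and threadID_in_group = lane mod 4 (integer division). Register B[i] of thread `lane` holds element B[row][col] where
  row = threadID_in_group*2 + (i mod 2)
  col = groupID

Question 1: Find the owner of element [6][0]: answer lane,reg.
c: 0->gid=0  r: 6->tid=3,i&1=0
L=0*4+3=3  i=0=0

3,0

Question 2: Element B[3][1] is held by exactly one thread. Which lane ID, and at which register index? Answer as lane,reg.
c=1->g=1  r=3->t=1,b0=1
L=1*4+1=5  i=1=1

5,1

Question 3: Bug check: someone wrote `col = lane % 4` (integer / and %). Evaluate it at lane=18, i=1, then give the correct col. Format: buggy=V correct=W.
buggy=2 correct=4

`lane % 4`[18,1]=>2
lane 18: grp=4 (18/4), tig=2 (18%4)
i=1: r=2*2+1=5, c=grp=4
col: 2 vs 4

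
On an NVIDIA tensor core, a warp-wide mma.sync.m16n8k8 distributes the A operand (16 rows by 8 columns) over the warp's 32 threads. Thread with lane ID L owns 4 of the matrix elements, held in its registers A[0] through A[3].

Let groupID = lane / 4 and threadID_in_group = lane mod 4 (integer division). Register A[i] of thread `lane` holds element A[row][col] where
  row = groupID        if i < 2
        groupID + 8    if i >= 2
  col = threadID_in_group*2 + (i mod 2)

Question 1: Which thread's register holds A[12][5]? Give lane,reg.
r: 12->gid=4,r8=1  c: 5->tid=2,i&1=1
L=4*4+2=18  i=1*2+1=3

18,3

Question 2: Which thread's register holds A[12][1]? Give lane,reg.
16,3

r=12→G=4,rhi=1  c=1→T=0,p=1
L=4*4+0=16  i=1*2+1=3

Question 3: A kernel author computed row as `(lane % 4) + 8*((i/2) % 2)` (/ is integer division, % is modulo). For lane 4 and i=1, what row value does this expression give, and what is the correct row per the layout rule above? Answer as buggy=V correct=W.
`(lane % 4) + 8*((i/2) % 2)`[4,1]⇒0
lane 4: gr=1 (4/4), th=0 (4%4)
i=1: r=1+0=1, c=0*2+1=1
row: 0 vs 1

buggy=0 correct=1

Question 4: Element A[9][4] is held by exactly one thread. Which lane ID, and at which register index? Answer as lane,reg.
6,2

r:9=>grp=1,rB=1  c:4=>tig=2,lo=0
L=1*4+2=6  i=1*2+0=2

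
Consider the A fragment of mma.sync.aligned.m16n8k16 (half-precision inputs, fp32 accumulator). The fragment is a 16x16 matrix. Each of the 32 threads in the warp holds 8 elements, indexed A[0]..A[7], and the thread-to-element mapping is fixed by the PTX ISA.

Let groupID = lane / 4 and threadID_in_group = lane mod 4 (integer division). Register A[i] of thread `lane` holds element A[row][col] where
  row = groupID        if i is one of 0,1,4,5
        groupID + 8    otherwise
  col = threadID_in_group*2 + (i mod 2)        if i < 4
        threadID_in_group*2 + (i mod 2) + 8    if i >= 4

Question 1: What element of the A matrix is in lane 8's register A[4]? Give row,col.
L=8->gid=8>>2=2, tid=8&3=0
[4]->row 2+0=2  col 0·2+0+8=8

2,8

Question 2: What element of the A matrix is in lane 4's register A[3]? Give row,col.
L=4⇒gr=4>>2=1, th=4&3=0
[3]⇒row 1+8=9  col 0·2+1+0=1

9,1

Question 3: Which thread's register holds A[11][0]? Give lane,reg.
r=11⇒gr=3,Rb=1  c=0⇒Cb=0,th=0,odd=0
L=3*4+0=12  i=0*4+1*2+0=2

12,2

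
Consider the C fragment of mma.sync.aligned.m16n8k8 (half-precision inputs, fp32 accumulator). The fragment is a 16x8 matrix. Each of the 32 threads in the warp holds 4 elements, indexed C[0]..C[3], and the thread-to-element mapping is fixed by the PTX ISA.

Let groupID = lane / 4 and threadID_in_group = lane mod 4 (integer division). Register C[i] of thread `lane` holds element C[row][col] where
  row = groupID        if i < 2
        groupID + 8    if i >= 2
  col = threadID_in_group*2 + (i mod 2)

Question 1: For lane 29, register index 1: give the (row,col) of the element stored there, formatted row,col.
lane 29: G=7 (29/4), T=1 (29%4)
i=1: r=7+0=7, c=1*2+1=3

7,3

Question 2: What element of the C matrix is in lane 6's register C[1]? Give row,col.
1,5

6: gr=1,th=2
[1] (1+0,2*2+1) = (1,5)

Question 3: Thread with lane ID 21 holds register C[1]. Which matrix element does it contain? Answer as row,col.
5,3

lane 21: gr=5 (21/4), th=1 (21%4)
i=1: r=5+0=5, c=1*2+1=3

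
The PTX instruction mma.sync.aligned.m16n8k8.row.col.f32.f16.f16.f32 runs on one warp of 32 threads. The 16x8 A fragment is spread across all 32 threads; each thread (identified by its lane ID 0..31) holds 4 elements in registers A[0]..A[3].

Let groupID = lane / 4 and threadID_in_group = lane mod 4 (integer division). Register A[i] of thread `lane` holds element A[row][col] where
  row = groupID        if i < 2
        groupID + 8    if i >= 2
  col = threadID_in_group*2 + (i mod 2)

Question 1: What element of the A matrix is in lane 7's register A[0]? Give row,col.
1,6

lane 7->7/4=1, 7 mod 4=3
i=0  r:1+0->1  c:2·3+0->6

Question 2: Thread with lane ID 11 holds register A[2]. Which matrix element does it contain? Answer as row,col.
lane 11: G=2 (11/4), T=3 (11%4)
i=2: r=2+8=10, c=3*2+0=6

10,6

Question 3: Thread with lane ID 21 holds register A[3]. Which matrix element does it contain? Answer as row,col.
13,3

lane 21->21/4=5, 21 mod 4=1
i=3  r:5+8->13  c:2·1+1->3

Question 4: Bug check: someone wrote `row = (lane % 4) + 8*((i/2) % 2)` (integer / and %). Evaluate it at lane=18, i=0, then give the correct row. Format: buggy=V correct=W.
buggy=2 correct=4

`(lane % 4) + 8*((i/2) % 2)`[18,0]→2
lane 18: G=4 (18/4), T=2 (18%4)
i=0: r=4+0=4, c=2*2+0=4
row: 2 vs 4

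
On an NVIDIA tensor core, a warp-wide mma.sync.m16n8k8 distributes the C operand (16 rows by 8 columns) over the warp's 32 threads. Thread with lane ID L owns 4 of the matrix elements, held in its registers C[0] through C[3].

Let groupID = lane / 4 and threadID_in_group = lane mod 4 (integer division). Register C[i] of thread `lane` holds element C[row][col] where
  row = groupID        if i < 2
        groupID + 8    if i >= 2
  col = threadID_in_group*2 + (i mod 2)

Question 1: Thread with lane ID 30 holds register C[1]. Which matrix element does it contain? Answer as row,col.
lane 30⇒30/4=7, 30 mod 4=2
i=1  r:7+0⇒7  c:2·2+1⇒5

7,5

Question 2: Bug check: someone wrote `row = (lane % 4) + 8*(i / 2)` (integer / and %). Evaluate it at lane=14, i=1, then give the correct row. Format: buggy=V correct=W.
buggy=2 correct=3

`(lane % 4) + 8*(i / 2)`[14,1]=>2
lane 14=>14/4=3, 14 mod 4=2
i=1  r:3+0=>3  c:2·2+1=>5
row: 2 vs 3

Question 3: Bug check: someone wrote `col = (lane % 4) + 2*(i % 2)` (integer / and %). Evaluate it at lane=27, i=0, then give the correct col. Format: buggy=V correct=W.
buggy=3 correct=6

`(lane % 4) + 2*(i % 2)`[27,0]=>3
lane 27=>27/4=6, 27 mod 4=3
i=0  r:6+0=>6  c:2·3+0=>6
col: 3 vs 6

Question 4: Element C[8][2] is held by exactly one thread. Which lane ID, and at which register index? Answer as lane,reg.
1,2

r:8=>grp=0,rB=1  c:2=>tig=1,lo=0
L=0*4+1=1  i=1*2+0=2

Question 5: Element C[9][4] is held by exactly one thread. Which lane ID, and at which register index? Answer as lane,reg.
6,2

r: 9->gid=1,r8=1  c: 4->tid=2,i&1=0
L=1*4+2=6  i=1*2+0=2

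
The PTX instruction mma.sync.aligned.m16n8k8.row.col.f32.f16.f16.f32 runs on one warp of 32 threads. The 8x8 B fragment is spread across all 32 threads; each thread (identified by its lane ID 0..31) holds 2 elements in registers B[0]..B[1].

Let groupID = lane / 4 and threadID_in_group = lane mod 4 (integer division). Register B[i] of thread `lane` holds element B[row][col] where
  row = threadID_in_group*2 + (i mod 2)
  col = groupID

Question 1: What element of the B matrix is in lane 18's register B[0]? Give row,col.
4,4

lane 18→18/4=4, 18 mod 4=2
i=0  r:2·2+0→4  c:4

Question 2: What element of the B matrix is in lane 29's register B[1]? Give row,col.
lane 29->29/4=7, 29 mod 4=1
i=1  r:2·1+1->3  c:7

3,7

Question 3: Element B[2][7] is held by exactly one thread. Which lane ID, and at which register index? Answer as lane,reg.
c=7->g=7  r=2->t=1,b0=0
L=7*4+1=29  i=0=0

29,0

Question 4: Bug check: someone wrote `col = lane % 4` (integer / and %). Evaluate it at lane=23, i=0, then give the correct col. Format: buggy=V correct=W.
buggy=3 correct=5

`lane % 4`[23,0]=>3
23: grp=5,tig=3
[0] (3*2+0,5) = (6,5)
col: 3 vs 5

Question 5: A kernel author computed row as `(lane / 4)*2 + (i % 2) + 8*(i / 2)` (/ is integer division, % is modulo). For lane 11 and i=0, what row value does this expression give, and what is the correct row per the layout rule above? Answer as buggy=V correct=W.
buggy=4 correct=6

`(lane / 4)*2 + (i % 2) + 8*(i / 2)`[11,0]->4
L=11->g=11>>2=2, t=11&3=3
[0]->row 3·2+0=6  col g=2
row: 4 vs 6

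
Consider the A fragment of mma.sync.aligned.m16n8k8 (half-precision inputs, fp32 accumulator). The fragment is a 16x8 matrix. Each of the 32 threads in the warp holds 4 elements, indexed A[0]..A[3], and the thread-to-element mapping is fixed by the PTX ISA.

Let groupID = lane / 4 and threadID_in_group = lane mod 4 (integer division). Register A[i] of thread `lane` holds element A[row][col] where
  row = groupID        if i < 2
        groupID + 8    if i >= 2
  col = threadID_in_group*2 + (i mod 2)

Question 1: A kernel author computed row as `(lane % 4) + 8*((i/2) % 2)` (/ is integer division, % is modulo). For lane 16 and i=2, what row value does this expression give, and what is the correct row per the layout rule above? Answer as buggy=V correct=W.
buggy=8 correct=12

`(lane % 4) + 8*((i/2) % 2)`[16,2]->8
lane 16->16/4=4, 16 mod 4=0
i=2  r:4+8->12  c:2·0+0->0
row: 8 vs 12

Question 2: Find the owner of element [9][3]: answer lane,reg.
5,3

r:9=>grp=1,rB=1  c:3=>tig=1,lo=1
L=1*4+1=5  i=1*2+1=3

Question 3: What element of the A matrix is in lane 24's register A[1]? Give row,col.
L=24->gid=24>>2=6, tid=24&3=0
[1]->row 6+0=6  col 0·2+1=1

6,1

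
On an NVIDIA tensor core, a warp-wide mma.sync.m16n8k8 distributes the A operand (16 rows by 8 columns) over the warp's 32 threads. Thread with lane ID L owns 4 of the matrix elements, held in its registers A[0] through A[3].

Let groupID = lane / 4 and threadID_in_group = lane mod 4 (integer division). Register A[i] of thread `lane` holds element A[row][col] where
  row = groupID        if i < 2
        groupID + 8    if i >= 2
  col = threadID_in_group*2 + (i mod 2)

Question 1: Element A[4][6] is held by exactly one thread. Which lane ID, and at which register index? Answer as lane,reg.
19,0

r: 4->gid=4,r8=0  c: 6->tid=3,i&1=0
L=4*4+3=19  i=0*2+0=0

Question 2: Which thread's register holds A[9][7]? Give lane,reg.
r: 9->gid=1,r8=1  c: 7->tid=3,i&1=1
L=1*4+3=7  i=1*2+1=3

7,3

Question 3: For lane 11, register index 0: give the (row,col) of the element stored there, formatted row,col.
2,6

lane 11: gr=2 (11/4), th=3 (11%4)
i=0: r=2+0=2, c=3*2+0=6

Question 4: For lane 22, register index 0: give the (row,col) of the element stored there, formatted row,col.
lane 22->22/4=5, 22 mod 4=2
i=0  r:5+0->5  c:2·2+0->4

5,4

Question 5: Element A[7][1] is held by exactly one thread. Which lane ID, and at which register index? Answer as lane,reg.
r=7→G=7,rhi=0  c=1→T=0,p=1
L=7*4+0=28  i=0*2+1=1

28,1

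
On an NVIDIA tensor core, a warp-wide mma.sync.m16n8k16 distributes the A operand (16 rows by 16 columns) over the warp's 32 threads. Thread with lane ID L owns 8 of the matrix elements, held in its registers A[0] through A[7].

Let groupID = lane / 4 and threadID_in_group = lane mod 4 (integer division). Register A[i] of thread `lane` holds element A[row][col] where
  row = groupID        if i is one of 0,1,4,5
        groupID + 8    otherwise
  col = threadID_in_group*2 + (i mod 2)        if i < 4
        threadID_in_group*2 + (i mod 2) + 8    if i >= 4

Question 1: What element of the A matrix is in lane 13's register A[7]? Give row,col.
lane 13→13/4=3, 13 mod 4=1
i=7  r:3+8→11  c:2·1+1+8→11

11,11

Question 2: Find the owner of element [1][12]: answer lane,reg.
6,4

r=1⇒gr=1,Rb=0  c=12⇒Cb=1,th=2,odd=0
L=1*4+2=6  i=1*4+0*2+0=4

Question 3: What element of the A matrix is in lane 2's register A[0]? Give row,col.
2: grp=0,tig=2
[0] (0+0,2*2+0+0) = (0,4)

0,4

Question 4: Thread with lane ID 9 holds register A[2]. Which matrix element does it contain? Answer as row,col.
10,2

lane 9⇒9/4=2, 9 mod 4=1
i=2  r:2+8⇒10  c:2·1+0+0⇒2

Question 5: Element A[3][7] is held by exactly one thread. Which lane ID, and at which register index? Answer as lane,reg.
15,1

r:3=>grp=3,rB=0  c:7=>cB=0,tig=3,lo=1
L=3*4+3=15  i=0*4+0*2+1=1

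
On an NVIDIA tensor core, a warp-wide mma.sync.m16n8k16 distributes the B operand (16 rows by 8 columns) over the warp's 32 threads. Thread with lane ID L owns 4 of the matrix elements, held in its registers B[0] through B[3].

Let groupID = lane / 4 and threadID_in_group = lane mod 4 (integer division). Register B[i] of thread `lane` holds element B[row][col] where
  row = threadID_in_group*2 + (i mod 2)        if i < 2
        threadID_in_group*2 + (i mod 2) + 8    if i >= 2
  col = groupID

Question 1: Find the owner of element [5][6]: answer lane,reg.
c: 6->gid=6  r: 5->r8=0,tid=2,i&1=1
L=6*4+2=26  i=0*2+1=1

26,1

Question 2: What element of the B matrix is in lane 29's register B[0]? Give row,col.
2,7

L=29->gid=29>>2=7, tid=29&3=1
[0]->row 1·2+0+0=2  col gid=7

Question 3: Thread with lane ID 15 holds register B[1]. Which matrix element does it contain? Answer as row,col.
7,3

L=15⇒gr=15>>2=3, th=15&3=3
[1]⇒row 3·2+1+0=7  col gr=3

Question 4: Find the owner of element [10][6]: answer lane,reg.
c=6->g=6  r=10->rb=1,t=1,b0=0
L=6*4+1=25  i=1*2+0=2

25,2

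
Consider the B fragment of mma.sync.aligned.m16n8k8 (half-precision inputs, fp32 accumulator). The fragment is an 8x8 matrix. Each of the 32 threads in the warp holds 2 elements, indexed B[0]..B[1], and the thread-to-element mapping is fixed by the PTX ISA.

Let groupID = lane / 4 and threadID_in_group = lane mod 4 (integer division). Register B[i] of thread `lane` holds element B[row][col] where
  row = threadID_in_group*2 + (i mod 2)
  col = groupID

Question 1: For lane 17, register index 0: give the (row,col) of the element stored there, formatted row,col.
2,4

lane 17->17/4=4, 17 mod 4=1
i=0  r:2·1+0->2  c:4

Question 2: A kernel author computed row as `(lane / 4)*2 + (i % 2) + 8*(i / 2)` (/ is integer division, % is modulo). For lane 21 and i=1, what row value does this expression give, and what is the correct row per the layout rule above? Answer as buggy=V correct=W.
`(lane / 4)*2 + (i % 2) + 8*(i / 2)`[21,1]->11
L=21->g=21>>2=5, t=21&3=1
[1]->row 1·2+1=3  col g=5
row: 11 vs 3

buggy=11 correct=3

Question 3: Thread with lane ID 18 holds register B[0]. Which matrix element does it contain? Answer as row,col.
lane 18: G=4 (18/4), T=2 (18%4)
i=0: r=2*2+0=4, c=G=4

4,4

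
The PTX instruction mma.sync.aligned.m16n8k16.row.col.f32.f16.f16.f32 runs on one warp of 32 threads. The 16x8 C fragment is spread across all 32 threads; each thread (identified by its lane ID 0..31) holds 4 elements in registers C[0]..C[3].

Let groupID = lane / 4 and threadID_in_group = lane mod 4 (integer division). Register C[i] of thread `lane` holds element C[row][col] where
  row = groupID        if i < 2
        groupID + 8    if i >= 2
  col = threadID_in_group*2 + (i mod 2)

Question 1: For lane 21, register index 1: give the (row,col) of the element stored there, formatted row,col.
L=21->gid=21>>2=5, tid=21&3=1
[1]->row 5+0=5  col 1·2+1=3

5,3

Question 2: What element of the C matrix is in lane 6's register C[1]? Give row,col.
1,5

lane 6: G=1 (6/4), T=2 (6%4)
i=1: r=1+0=1, c=2*2+1=5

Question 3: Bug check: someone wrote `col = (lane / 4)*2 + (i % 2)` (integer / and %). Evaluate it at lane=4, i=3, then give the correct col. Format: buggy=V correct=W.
buggy=3 correct=1

`(lane / 4)*2 + (i % 2)`[4,3]=>3
lane 4=>4/4=1, 4 mod 4=0
i=3  r:1+8=>9  c:2·0+1=>1
col: 3 vs 1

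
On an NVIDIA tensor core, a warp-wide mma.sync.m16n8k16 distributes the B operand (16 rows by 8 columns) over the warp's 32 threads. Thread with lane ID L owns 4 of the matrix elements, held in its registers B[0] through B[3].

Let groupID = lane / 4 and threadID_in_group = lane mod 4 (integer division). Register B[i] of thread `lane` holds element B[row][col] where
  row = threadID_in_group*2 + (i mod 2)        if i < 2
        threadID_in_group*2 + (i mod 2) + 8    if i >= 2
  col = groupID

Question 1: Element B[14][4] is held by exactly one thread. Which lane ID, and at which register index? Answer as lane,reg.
19,2

c: 4->gid=4  r: 14->r8=1,tid=3,i&1=0
L=4*4+3=19  i=1*2+0=2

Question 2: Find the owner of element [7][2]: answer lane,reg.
11,1

c=2→G=2  r=7→rhi=0,T=3,p=1
L=2*4+3=11  i=0*2+1=1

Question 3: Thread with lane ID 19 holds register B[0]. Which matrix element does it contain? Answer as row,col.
lane 19: gr=4 (19/4), th=3 (19%4)
i=0: r=3*2+0+0=6, c=gr=4

6,4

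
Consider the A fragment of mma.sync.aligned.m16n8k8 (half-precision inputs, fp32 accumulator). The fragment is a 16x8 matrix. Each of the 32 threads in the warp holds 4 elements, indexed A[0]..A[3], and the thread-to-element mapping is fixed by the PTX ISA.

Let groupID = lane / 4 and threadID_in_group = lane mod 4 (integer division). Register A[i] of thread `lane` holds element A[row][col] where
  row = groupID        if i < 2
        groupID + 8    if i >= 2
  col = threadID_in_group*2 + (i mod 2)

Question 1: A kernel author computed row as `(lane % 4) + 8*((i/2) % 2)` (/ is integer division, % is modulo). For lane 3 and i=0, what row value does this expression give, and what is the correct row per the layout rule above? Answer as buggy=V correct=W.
buggy=3 correct=0

`(lane % 4) + 8*((i/2) % 2)`[3,0]->3
lane 3: gid=0 (3/4), tid=3 (3%4)
i=0: r=0+0=0, c=3*2+0=6
row: 3 vs 0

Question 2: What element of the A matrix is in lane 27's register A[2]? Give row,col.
lane 27: g=6 (27/4), t=3 (27%4)
i=2: r=6+8=14, c=3*2+0=6

14,6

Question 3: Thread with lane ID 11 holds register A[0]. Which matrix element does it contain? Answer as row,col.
2,6

11: g=2,t=3
[0] (2+0,3*2+0) = (2,6)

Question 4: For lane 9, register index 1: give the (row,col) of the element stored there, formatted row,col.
2,3

9: gid=2,tid=1
[1] (2+0,1*2+1) = (2,3)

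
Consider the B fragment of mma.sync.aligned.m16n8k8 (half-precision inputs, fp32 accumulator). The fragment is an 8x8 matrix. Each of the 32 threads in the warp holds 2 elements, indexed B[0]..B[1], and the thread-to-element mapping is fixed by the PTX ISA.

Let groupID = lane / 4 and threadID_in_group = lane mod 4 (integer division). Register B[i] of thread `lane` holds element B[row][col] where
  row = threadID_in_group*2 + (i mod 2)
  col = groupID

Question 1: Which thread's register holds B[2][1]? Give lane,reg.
5,0

c=1→G=1  r=2→T=1,p=0
L=1*4+1=5  i=0=0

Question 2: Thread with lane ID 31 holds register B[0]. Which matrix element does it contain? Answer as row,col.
6,7

lane 31: grp=7 (31/4), tig=3 (31%4)
i=0: r=3*2+0=6, c=grp=7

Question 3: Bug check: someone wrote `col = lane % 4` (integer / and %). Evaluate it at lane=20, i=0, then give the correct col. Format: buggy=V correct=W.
buggy=0 correct=5

`lane % 4`[20,0]->0
L=20->g=20>>2=5, t=20&3=0
[0]->row 0·2+0=0  col g=5
col: 0 vs 5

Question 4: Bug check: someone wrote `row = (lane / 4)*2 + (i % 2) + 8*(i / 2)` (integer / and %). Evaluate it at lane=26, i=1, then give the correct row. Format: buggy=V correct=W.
buggy=13 correct=5

`(lane / 4)*2 + (i % 2) + 8*(i / 2)`[26,1]⇒13
lane 26: gr=6 (26/4), th=2 (26%4)
i=1: r=2*2+1=5, c=gr=6
row: 13 vs 5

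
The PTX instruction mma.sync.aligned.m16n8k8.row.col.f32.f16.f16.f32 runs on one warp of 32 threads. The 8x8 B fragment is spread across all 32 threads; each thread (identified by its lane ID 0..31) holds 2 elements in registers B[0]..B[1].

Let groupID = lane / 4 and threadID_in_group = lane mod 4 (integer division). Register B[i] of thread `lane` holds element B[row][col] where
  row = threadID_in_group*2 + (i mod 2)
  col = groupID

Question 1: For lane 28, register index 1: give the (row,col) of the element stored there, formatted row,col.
1,7

L=28->g=28>>2=7, t=28&3=0
[1]->row 0·2+1=1  col g=7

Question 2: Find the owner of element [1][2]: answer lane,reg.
c=2→G=2  r=1→T=0,p=1
L=2*4+0=8  i=1=1

8,1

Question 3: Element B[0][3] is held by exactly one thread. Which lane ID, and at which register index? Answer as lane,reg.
12,0

c: 3->gid=3  r: 0->tid=0,i&1=0
L=3*4+0=12  i=0=0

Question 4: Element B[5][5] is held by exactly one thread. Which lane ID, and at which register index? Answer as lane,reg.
c: 5->gid=5  r: 5->tid=2,i&1=1
L=5*4+2=22  i=1=1

22,1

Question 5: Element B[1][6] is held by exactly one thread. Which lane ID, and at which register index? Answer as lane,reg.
24,1

c=6⇒gr=6  r=1⇒th=0,odd=1
L=6*4+0=24  i=1=1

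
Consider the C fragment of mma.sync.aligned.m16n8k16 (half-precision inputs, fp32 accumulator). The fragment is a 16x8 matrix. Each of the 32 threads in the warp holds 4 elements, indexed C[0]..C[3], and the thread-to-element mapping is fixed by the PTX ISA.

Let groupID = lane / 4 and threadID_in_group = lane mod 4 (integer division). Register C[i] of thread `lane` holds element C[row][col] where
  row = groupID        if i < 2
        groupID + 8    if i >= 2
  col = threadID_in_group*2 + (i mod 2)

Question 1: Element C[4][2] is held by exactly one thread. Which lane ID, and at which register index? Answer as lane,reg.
17,0

r: 4->gid=4,r8=0  c: 2->tid=1,i&1=0
L=4*4+1=17  i=0*2+0=0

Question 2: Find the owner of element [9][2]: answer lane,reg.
r: 9->gid=1,r8=1  c: 2->tid=1,i&1=0
L=1*4+1=5  i=1*2+0=2

5,2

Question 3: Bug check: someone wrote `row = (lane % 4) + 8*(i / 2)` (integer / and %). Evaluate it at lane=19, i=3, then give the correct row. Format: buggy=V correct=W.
buggy=11 correct=12

`(lane % 4) + 8*(i / 2)`[19,3]->11
19: g=4,t=3
[3] (4+8,3*2+1) = (12,7)
row: 11 vs 12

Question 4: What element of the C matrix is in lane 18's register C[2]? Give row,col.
12,4

18: grp=4,tig=2
[2] (4+8,2*2+0) = (12,4)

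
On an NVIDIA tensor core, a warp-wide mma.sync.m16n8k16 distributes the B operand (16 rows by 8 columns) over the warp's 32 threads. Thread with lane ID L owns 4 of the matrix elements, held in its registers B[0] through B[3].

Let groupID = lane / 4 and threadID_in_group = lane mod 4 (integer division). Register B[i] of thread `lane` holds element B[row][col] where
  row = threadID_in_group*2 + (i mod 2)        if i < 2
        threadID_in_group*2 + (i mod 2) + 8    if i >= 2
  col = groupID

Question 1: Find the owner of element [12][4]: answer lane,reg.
c: 4->gid=4  r: 12->r8=1,tid=2,i&1=0
L=4*4+2=18  i=1*2+0=2

18,2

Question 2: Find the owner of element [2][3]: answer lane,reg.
c: 3->gid=3  r: 2->r8=0,tid=1,i&1=0
L=3*4+1=13  i=0*2+0=0

13,0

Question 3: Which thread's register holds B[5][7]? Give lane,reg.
30,1

c: 7->gid=7  r: 5->r8=0,tid=2,i&1=1
L=7*4+2=30  i=0*2+1=1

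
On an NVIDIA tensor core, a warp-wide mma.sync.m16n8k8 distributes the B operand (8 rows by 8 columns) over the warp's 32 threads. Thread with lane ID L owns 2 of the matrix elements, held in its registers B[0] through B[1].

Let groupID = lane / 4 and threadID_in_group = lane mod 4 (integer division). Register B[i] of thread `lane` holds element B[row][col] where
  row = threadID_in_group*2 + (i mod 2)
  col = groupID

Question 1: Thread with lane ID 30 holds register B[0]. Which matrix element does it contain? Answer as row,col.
4,7

L=30=>grp=30>>2=7, tig=30&3=2
[0]=>row 2·2+0=4  col grp=7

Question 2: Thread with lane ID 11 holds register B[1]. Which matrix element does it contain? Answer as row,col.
L=11->g=11>>2=2, t=11&3=3
[1]->row 3·2+1=7  col g=2

7,2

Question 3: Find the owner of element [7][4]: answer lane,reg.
c=4→G=4  r=7→T=3,p=1
L=4*4+3=19  i=1=1

19,1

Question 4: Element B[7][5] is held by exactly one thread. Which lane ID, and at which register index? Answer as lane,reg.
23,1

c: 5->gid=5  r: 7->tid=3,i&1=1
L=5*4+3=23  i=1=1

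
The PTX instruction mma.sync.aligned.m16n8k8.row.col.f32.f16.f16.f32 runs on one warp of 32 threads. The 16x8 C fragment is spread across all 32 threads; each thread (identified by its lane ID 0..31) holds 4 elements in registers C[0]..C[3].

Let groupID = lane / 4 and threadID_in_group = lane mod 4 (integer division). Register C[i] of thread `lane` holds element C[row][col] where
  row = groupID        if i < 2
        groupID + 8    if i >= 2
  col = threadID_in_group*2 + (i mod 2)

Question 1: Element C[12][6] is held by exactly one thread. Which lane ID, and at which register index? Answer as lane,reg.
19,2

r=12→G=4,rhi=1  c=6→T=3,p=0
L=4*4+3=19  i=1*2+0=2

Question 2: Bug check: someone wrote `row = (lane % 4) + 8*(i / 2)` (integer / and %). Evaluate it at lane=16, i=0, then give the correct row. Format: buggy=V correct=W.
`(lane % 4) + 8*(i / 2)`[16,0]=>0
lane 16: grp=4 (16/4), tig=0 (16%4)
i=0: r=4+0=4, c=0*2+0=0
row: 0 vs 4

buggy=0 correct=4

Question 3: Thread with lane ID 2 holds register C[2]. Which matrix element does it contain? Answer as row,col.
L=2=>grp=2>>2=0, tig=2&3=2
[2]=>row 0+8=8  col 2·2+0=4

8,4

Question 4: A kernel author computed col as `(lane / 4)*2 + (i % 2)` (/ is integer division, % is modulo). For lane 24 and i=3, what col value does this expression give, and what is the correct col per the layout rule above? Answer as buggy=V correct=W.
buggy=13 correct=1

`(lane / 4)*2 + (i % 2)`[24,3]=>13
24: grp=6,tig=0
[3] (6+8,0*2+1) = (14,1)
col: 13 vs 1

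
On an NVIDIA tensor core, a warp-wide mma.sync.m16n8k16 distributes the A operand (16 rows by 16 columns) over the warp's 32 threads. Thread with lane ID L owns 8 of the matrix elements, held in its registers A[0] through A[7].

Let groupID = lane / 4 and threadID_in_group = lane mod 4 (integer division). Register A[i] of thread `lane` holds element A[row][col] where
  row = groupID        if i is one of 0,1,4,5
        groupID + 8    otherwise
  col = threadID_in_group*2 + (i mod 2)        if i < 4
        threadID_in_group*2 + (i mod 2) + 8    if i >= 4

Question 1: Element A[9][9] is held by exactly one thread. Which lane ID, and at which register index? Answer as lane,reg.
r=9⇒gr=1,Rb=1  c=9⇒Cb=1,th=0,odd=1
L=1*4+0=4  i=1*4+1*2+1=7

4,7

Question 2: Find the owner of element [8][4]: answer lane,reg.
2,2

r:8=>grp=0,rB=1  c:4=>cB=0,tig=2,lo=0
L=0*4+2=2  i=0*4+1*2+0=2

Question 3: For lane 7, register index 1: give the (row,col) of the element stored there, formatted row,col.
1,7

lane 7: grp=1 (7/4), tig=3 (7%4)
i=1: r=1+0=1, c=3*2+1+0=7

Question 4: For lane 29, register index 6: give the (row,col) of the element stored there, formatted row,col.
15,10

L=29->gid=29>>2=7, tid=29&3=1
[6]->row 7+8=15  col 1·2+0+8=10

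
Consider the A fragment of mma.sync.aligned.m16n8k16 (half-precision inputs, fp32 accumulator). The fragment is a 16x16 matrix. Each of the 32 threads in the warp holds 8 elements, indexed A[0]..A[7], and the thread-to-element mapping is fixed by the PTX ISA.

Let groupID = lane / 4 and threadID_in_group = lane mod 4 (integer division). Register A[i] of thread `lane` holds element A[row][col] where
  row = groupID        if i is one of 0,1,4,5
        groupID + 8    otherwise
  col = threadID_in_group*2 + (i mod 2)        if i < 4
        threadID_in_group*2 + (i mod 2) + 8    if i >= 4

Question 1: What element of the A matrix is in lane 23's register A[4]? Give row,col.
5,14

L=23→G=23>>2=5, T=23&3=3
[4]→row 5+0=5  col 3·2+0+8=14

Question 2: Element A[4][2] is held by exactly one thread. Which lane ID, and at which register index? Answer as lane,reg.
17,0

r:4=>grp=4,rB=0  c:2=>cB=0,tig=1,lo=0
L=4*4+1=17  i=0*4+0*2+0=0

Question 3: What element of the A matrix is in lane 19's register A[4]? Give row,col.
L=19->g=19>>2=4, t=19&3=3
[4]->row 4+0=4  col 3·2+0+8=14

4,14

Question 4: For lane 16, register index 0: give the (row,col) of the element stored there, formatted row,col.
4,0

lane 16: G=4 (16/4), T=0 (16%4)
i=0: r=4+0=4, c=0*2+0+0=0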